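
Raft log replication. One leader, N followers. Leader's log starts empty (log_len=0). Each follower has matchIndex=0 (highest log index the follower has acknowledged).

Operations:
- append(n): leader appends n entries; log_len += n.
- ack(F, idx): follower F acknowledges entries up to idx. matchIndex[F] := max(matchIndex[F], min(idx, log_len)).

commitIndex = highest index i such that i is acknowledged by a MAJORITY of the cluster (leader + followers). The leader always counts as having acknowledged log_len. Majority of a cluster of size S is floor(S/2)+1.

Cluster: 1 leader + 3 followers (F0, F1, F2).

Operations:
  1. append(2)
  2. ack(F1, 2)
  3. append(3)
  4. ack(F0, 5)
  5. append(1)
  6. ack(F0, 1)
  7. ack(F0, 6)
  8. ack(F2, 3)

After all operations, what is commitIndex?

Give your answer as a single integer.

Answer: 3

Derivation:
Op 1: append 2 -> log_len=2
Op 2: F1 acks idx 2 -> match: F0=0 F1=2 F2=0; commitIndex=0
Op 3: append 3 -> log_len=5
Op 4: F0 acks idx 5 -> match: F0=5 F1=2 F2=0; commitIndex=2
Op 5: append 1 -> log_len=6
Op 6: F0 acks idx 1 -> match: F0=5 F1=2 F2=0; commitIndex=2
Op 7: F0 acks idx 6 -> match: F0=6 F1=2 F2=0; commitIndex=2
Op 8: F2 acks idx 3 -> match: F0=6 F1=2 F2=3; commitIndex=3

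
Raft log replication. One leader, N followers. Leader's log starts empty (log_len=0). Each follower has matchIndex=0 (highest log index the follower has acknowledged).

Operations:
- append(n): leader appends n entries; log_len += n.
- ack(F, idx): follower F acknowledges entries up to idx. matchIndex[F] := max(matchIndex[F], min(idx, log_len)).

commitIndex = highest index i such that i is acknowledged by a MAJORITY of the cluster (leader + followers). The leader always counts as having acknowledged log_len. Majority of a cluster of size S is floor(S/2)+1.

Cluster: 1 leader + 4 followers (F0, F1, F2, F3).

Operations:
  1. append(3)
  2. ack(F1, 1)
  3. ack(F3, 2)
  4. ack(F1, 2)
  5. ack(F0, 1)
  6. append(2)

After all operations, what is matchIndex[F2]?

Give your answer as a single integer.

Answer: 0

Derivation:
Op 1: append 3 -> log_len=3
Op 2: F1 acks idx 1 -> match: F0=0 F1=1 F2=0 F3=0; commitIndex=0
Op 3: F3 acks idx 2 -> match: F0=0 F1=1 F2=0 F3=2; commitIndex=1
Op 4: F1 acks idx 2 -> match: F0=0 F1=2 F2=0 F3=2; commitIndex=2
Op 5: F0 acks idx 1 -> match: F0=1 F1=2 F2=0 F3=2; commitIndex=2
Op 6: append 2 -> log_len=5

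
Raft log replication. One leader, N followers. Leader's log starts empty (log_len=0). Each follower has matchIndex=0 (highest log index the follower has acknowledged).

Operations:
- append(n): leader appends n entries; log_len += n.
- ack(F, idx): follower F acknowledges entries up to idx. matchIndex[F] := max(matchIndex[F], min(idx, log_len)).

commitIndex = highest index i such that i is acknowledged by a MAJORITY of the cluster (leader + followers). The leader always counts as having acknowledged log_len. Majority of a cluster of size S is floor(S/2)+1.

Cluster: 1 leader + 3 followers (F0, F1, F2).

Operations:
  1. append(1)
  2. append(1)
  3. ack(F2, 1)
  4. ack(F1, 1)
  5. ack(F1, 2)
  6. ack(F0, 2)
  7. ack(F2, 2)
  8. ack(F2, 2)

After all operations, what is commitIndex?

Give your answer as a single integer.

Answer: 2

Derivation:
Op 1: append 1 -> log_len=1
Op 2: append 1 -> log_len=2
Op 3: F2 acks idx 1 -> match: F0=0 F1=0 F2=1; commitIndex=0
Op 4: F1 acks idx 1 -> match: F0=0 F1=1 F2=1; commitIndex=1
Op 5: F1 acks idx 2 -> match: F0=0 F1=2 F2=1; commitIndex=1
Op 6: F0 acks idx 2 -> match: F0=2 F1=2 F2=1; commitIndex=2
Op 7: F2 acks idx 2 -> match: F0=2 F1=2 F2=2; commitIndex=2
Op 8: F2 acks idx 2 -> match: F0=2 F1=2 F2=2; commitIndex=2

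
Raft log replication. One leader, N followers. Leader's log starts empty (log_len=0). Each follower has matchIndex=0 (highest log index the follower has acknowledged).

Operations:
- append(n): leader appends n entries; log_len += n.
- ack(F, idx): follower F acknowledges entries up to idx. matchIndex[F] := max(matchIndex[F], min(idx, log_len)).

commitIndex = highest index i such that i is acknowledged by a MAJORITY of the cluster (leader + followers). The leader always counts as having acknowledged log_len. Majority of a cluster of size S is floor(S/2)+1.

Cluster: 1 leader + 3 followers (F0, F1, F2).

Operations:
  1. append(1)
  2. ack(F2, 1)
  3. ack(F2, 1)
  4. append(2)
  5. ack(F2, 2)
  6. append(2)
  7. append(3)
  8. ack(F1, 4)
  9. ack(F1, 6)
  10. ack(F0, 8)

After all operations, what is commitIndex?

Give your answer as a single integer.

Answer: 6

Derivation:
Op 1: append 1 -> log_len=1
Op 2: F2 acks idx 1 -> match: F0=0 F1=0 F2=1; commitIndex=0
Op 3: F2 acks idx 1 -> match: F0=0 F1=0 F2=1; commitIndex=0
Op 4: append 2 -> log_len=3
Op 5: F2 acks idx 2 -> match: F0=0 F1=0 F2=2; commitIndex=0
Op 6: append 2 -> log_len=5
Op 7: append 3 -> log_len=8
Op 8: F1 acks idx 4 -> match: F0=0 F1=4 F2=2; commitIndex=2
Op 9: F1 acks idx 6 -> match: F0=0 F1=6 F2=2; commitIndex=2
Op 10: F0 acks idx 8 -> match: F0=8 F1=6 F2=2; commitIndex=6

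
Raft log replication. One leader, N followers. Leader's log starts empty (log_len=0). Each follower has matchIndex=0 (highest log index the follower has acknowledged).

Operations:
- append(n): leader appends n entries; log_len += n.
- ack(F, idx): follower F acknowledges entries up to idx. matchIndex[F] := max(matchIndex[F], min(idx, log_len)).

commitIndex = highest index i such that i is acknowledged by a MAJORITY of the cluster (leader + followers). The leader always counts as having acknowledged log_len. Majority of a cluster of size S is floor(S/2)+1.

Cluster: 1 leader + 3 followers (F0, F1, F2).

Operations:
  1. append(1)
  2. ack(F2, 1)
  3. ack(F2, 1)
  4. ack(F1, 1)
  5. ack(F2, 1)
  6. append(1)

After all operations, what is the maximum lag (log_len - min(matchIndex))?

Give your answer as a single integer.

Op 1: append 1 -> log_len=1
Op 2: F2 acks idx 1 -> match: F0=0 F1=0 F2=1; commitIndex=0
Op 3: F2 acks idx 1 -> match: F0=0 F1=0 F2=1; commitIndex=0
Op 4: F1 acks idx 1 -> match: F0=0 F1=1 F2=1; commitIndex=1
Op 5: F2 acks idx 1 -> match: F0=0 F1=1 F2=1; commitIndex=1
Op 6: append 1 -> log_len=2

Answer: 2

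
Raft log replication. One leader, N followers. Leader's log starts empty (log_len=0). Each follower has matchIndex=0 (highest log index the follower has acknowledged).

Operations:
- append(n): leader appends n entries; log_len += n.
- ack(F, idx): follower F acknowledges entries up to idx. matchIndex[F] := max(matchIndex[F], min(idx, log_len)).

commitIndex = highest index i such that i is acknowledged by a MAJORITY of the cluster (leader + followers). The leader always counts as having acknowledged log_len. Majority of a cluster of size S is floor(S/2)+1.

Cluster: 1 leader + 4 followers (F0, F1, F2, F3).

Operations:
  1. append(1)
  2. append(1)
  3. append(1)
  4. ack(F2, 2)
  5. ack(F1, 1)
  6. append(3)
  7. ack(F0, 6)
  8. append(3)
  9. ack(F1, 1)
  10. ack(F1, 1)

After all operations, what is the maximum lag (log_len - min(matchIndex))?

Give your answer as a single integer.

Op 1: append 1 -> log_len=1
Op 2: append 1 -> log_len=2
Op 3: append 1 -> log_len=3
Op 4: F2 acks idx 2 -> match: F0=0 F1=0 F2=2 F3=0; commitIndex=0
Op 5: F1 acks idx 1 -> match: F0=0 F1=1 F2=2 F3=0; commitIndex=1
Op 6: append 3 -> log_len=6
Op 7: F0 acks idx 6 -> match: F0=6 F1=1 F2=2 F3=0; commitIndex=2
Op 8: append 3 -> log_len=9
Op 9: F1 acks idx 1 -> match: F0=6 F1=1 F2=2 F3=0; commitIndex=2
Op 10: F1 acks idx 1 -> match: F0=6 F1=1 F2=2 F3=0; commitIndex=2

Answer: 9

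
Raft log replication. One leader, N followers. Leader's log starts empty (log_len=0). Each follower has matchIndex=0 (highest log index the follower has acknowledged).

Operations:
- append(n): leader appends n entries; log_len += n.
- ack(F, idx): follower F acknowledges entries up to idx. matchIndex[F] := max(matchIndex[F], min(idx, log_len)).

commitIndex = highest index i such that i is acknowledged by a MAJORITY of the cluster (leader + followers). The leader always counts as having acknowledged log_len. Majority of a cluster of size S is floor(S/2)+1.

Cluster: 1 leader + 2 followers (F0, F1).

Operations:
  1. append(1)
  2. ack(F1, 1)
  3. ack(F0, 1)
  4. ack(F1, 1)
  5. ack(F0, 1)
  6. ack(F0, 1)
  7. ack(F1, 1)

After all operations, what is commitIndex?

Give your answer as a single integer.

Op 1: append 1 -> log_len=1
Op 2: F1 acks idx 1 -> match: F0=0 F1=1; commitIndex=1
Op 3: F0 acks idx 1 -> match: F0=1 F1=1; commitIndex=1
Op 4: F1 acks idx 1 -> match: F0=1 F1=1; commitIndex=1
Op 5: F0 acks idx 1 -> match: F0=1 F1=1; commitIndex=1
Op 6: F0 acks idx 1 -> match: F0=1 F1=1; commitIndex=1
Op 7: F1 acks idx 1 -> match: F0=1 F1=1; commitIndex=1

Answer: 1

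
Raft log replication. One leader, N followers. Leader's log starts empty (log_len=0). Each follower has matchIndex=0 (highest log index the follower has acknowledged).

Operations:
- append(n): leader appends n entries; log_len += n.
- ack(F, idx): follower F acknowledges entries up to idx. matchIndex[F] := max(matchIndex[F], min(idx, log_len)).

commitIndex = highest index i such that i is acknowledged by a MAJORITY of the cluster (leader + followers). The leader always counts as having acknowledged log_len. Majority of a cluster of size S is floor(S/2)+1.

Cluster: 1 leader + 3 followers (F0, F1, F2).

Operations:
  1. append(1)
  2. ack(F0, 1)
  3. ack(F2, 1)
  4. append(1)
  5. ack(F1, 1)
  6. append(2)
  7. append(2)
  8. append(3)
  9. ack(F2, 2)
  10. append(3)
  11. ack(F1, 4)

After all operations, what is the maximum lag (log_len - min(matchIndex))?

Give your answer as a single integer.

Answer: 11

Derivation:
Op 1: append 1 -> log_len=1
Op 2: F0 acks idx 1 -> match: F0=1 F1=0 F2=0; commitIndex=0
Op 3: F2 acks idx 1 -> match: F0=1 F1=0 F2=1; commitIndex=1
Op 4: append 1 -> log_len=2
Op 5: F1 acks idx 1 -> match: F0=1 F1=1 F2=1; commitIndex=1
Op 6: append 2 -> log_len=4
Op 7: append 2 -> log_len=6
Op 8: append 3 -> log_len=9
Op 9: F2 acks idx 2 -> match: F0=1 F1=1 F2=2; commitIndex=1
Op 10: append 3 -> log_len=12
Op 11: F1 acks idx 4 -> match: F0=1 F1=4 F2=2; commitIndex=2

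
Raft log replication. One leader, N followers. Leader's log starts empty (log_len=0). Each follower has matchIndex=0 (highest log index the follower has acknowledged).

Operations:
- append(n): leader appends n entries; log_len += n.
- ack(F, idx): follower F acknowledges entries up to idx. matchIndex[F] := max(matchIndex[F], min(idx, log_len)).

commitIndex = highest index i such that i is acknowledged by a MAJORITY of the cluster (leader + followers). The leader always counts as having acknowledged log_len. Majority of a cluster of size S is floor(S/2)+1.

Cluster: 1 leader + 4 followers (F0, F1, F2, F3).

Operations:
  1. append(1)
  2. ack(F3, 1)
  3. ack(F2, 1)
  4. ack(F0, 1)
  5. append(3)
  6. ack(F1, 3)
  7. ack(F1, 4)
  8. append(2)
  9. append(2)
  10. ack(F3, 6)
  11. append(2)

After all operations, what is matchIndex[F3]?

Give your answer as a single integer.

Answer: 6

Derivation:
Op 1: append 1 -> log_len=1
Op 2: F3 acks idx 1 -> match: F0=0 F1=0 F2=0 F3=1; commitIndex=0
Op 3: F2 acks idx 1 -> match: F0=0 F1=0 F2=1 F3=1; commitIndex=1
Op 4: F0 acks idx 1 -> match: F0=1 F1=0 F2=1 F3=1; commitIndex=1
Op 5: append 3 -> log_len=4
Op 6: F1 acks idx 3 -> match: F0=1 F1=3 F2=1 F3=1; commitIndex=1
Op 7: F1 acks idx 4 -> match: F0=1 F1=4 F2=1 F3=1; commitIndex=1
Op 8: append 2 -> log_len=6
Op 9: append 2 -> log_len=8
Op 10: F3 acks idx 6 -> match: F0=1 F1=4 F2=1 F3=6; commitIndex=4
Op 11: append 2 -> log_len=10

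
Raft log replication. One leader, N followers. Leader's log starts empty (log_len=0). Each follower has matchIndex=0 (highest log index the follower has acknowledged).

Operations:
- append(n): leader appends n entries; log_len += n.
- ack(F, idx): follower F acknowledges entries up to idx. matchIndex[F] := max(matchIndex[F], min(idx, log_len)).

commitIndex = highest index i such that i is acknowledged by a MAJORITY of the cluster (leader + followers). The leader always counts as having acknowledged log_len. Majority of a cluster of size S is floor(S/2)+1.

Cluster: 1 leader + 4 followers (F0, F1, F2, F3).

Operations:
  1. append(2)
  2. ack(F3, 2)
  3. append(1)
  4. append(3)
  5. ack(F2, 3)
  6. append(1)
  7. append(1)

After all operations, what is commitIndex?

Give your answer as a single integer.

Op 1: append 2 -> log_len=2
Op 2: F3 acks idx 2 -> match: F0=0 F1=0 F2=0 F3=2; commitIndex=0
Op 3: append 1 -> log_len=3
Op 4: append 3 -> log_len=6
Op 5: F2 acks idx 3 -> match: F0=0 F1=0 F2=3 F3=2; commitIndex=2
Op 6: append 1 -> log_len=7
Op 7: append 1 -> log_len=8

Answer: 2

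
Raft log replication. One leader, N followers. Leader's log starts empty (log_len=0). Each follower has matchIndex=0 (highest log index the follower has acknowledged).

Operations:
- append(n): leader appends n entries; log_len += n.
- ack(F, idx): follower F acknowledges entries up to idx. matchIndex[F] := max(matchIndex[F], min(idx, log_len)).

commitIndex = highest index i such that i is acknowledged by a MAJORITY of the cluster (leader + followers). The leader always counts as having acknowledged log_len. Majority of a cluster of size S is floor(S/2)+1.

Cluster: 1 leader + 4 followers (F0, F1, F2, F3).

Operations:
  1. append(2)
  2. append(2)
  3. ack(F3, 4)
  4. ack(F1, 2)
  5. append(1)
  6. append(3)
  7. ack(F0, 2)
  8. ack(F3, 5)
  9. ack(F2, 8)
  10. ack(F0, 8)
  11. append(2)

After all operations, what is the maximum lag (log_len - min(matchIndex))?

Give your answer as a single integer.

Op 1: append 2 -> log_len=2
Op 2: append 2 -> log_len=4
Op 3: F3 acks idx 4 -> match: F0=0 F1=0 F2=0 F3=4; commitIndex=0
Op 4: F1 acks idx 2 -> match: F0=0 F1=2 F2=0 F3=4; commitIndex=2
Op 5: append 1 -> log_len=5
Op 6: append 3 -> log_len=8
Op 7: F0 acks idx 2 -> match: F0=2 F1=2 F2=0 F3=4; commitIndex=2
Op 8: F3 acks idx 5 -> match: F0=2 F1=2 F2=0 F3=5; commitIndex=2
Op 9: F2 acks idx 8 -> match: F0=2 F1=2 F2=8 F3=5; commitIndex=5
Op 10: F0 acks idx 8 -> match: F0=8 F1=2 F2=8 F3=5; commitIndex=8
Op 11: append 2 -> log_len=10

Answer: 8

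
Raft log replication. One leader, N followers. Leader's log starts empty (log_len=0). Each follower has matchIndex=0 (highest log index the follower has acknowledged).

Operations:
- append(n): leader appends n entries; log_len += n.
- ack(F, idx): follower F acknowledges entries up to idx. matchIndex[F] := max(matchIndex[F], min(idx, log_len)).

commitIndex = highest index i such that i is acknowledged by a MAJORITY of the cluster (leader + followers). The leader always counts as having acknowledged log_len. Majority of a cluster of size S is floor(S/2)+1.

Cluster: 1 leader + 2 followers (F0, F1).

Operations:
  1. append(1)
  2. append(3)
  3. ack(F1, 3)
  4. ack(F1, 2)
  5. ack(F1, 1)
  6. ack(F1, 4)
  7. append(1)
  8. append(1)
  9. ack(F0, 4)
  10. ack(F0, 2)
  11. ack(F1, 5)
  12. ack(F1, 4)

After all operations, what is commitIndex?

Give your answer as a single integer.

Answer: 5

Derivation:
Op 1: append 1 -> log_len=1
Op 2: append 3 -> log_len=4
Op 3: F1 acks idx 3 -> match: F0=0 F1=3; commitIndex=3
Op 4: F1 acks idx 2 -> match: F0=0 F1=3; commitIndex=3
Op 5: F1 acks idx 1 -> match: F0=0 F1=3; commitIndex=3
Op 6: F1 acks idx 4 -> match: F0=0 F1=4; commitIndex=4
Op 7: append 1 -> log_len=5
Op 8: append 1 -> log_len=6
Op 9: F0 acks idx 4 -> match: F0=4 F1=4; commitIndex=4
Op 10: F0 acks idx 2 -> match: F0=4 F1=4; commitIndex=4
Op 11: F1 acks idx 5 -> match: F0=4 F1=5; commitIndex=5
Op 12: F1 acks idx 4 -> match: F0=4 F1=5; commitIndex=5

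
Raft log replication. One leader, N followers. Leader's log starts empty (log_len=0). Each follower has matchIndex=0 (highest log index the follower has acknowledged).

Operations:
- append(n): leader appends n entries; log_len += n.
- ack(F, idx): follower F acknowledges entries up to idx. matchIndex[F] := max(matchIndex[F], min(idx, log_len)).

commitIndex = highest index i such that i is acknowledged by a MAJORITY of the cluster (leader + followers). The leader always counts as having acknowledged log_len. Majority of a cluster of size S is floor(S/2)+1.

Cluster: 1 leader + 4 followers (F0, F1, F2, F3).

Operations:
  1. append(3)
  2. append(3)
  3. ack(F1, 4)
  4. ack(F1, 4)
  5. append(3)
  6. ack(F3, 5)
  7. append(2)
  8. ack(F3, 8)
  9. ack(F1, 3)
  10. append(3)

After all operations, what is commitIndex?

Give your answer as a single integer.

Answer: 4

Derivation:
Op 1: append 3 -> log_len=3
Op 2: append 3 -> log_len=6
Op 3: F1 acks idx 4 -> match: F0=0 F1=4 F2=0 F3=0; commitIndex=0
Op 4: F1 acks idx 4 -> match: F0=0 F1=4 F2=0 F3=0; commitIndex=0
Op 5: append 3 -> log_len=9
Op 6: F3 acks idx 5 -> match: F0=0 F1=4 F2=0 F3=5; commitIndex=4
Op 7: append 2 -> log_len=11
Op 8: F3 acks idx 8 -> match: F0=0 F1=4 F2=0 F3=8; commitIndex=4
Op 9: F1 acks idx 3 -> match: F0=0 F1=4 F2=0 F3=8; commitIndex=4
Op 10: append 3 -> log_len=14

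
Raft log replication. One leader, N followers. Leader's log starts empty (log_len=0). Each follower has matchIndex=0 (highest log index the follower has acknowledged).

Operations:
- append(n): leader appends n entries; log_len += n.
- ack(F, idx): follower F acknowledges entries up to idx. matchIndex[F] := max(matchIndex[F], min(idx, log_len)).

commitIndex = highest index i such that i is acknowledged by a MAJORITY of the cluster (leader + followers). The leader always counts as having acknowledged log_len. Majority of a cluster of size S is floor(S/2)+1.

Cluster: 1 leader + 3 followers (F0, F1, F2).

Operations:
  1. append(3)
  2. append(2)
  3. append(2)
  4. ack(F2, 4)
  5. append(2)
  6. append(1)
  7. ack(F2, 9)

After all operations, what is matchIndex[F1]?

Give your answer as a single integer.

Answer: 0

Derivation:
Op 1: append 3 -> log_len=3
Op 2: append 2 -> log_len=5
Op 3: append 2 -> log_len=7
Op 4: F2 acks idx 4 -> match: F0=0 F1=0 F2=4; commitIndex=0
Op 5: append 2 -> log_len=9
Op 6: append 1 -> log_len=10
Op 7: F2 acks idx 9 -> match: F0=0 F1=0 F2=9; commitIndex=0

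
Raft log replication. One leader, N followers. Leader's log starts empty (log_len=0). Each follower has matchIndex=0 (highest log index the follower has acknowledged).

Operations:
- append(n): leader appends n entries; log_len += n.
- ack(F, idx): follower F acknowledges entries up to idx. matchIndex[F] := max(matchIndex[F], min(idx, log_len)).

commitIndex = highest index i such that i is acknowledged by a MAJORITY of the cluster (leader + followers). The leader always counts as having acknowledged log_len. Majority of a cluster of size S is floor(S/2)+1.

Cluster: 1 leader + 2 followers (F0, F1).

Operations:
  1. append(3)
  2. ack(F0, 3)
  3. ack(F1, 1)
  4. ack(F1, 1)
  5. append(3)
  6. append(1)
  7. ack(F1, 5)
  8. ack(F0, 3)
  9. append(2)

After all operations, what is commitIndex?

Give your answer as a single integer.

Op 1: append 3 -> log_len=3
Op 2: F0 acks idx 3 -> match: F0=3 F1=0; commitIndex=3
Op 3: F1 acks idx 1 -> match: F0=3 F1=1; commitIndex=3
Op 4: F1 acks idx 1 -> match: F0=3 F1=1; commitIndex=3
Op 5: append 3 -> log_len=6
Op 6: append 1 -> log_len=7
Op 7: F1 acks idx 5 -> match: F0=3 F1=5; commitIndex=5
Op 8: F0 acks idx 3 -> match: F0=3 F1=5; commitIndex=5
Op 9: append 2 -> log_len=9

Answer: 5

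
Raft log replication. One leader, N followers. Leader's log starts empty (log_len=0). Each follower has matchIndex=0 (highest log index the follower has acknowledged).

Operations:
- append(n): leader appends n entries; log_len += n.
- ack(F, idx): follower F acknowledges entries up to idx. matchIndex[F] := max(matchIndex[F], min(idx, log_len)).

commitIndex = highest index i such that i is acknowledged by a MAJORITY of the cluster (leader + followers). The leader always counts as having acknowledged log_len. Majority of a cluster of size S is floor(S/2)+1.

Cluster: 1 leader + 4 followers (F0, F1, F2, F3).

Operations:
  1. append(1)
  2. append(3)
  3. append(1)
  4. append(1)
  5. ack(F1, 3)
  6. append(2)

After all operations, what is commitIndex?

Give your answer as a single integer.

Answer: 0

Derivation:
Op 1: append 1 -> log_len=1
Op 2: append 3 -> log_len=4
Op 3: append 1 -> log_len=5
Op 4: append 1 -> log_len=6
Op 5: F1 acks idx 3 -> match: F0=0 F1=3 F2=0 F3=0; commitIndex=0
Op 6: append 2 -> log_len=8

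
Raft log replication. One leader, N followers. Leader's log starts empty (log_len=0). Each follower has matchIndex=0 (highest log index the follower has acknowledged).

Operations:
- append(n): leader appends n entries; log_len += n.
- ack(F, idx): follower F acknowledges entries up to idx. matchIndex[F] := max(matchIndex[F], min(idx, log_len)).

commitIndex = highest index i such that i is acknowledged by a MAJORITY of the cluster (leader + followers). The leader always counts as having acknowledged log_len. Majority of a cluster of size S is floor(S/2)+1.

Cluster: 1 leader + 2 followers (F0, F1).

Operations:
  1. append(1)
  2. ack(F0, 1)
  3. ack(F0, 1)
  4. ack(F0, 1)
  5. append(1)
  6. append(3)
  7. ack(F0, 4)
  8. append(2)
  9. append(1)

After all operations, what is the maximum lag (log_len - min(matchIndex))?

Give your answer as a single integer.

Op 1: append 1 -> log_len=1
Op 2: F0 acks idx 1 -> match: F0=1 F1=0; commitIndex=1
Op 3: F0 acks idx 1 -> match: F0=1 F1=0; commitIndex=1
Op 4: F0 acks idx 1 -> match: F0=1 F1=0; commitIndex=1
Op 5: append 1 -> log_len=2
Op 6: append 3 -> log_len=5
Op 7: F0 acks idx 4 -> match: F0=4 F1=0; commitIndex=4
Op 8: append 2 -> log_len=7
Op 9: append 1 -> log_len=8

Answer: 8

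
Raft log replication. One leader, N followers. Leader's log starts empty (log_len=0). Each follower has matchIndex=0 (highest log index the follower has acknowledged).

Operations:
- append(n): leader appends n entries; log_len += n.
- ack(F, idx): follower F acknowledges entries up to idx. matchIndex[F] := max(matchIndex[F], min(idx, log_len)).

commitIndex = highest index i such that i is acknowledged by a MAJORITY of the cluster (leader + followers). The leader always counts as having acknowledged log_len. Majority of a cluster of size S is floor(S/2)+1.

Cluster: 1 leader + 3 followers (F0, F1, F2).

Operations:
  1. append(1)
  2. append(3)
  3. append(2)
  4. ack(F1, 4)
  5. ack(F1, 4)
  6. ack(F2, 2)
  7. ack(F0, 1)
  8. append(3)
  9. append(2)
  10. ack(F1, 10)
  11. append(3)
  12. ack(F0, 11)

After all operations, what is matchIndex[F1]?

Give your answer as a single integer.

Answer: 10

Derivation:
Op 1: append 1 -> log_len=1
Op 2: append 3 -> log_len=4
Op 3: append 2 -> log_len=6
Op 4: F1 acks idx 4 -> match: F0=0 F1=4 F2=0; commitIndex=0
Op 5: F1 acks idx 4 -> match: F0=0 F1=4 F2=0; commitIndex=0
Op 6: F2 acks idx 2 -> match: F0=0 F1=4 F2=2; commitIndex=2
Op 7: F0 acks idx 1 -> match: F0=1 F1=4 F2=2; commitIndex=2
Op 8: append 3 -> log_len=9
Op 9: append 2 -> log_len=11
Op 10: F1 acks idx 10 -> match: F0=1 F1=10 F2=2; commitIndex=2
Op 11: append 3 -> log_len=14
Op 12: F0 acks idx 11 -> match: F0=11 F1=10 F2=2; commitIndex=10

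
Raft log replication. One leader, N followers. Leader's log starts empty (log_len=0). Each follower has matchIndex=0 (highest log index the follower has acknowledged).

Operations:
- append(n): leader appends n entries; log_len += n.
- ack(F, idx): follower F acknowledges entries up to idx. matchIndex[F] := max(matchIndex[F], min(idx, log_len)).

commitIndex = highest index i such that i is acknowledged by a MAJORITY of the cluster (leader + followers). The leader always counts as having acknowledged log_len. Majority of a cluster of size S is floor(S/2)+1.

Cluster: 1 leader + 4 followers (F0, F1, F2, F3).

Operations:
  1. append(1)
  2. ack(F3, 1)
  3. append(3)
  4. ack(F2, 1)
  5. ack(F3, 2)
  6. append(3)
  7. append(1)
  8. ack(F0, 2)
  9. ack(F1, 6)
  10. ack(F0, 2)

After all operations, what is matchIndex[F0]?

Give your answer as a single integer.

Op 1: append 1 -> log_len=1
Op 2: F3 acks idx 1 -> match: F0=0 F1=0 F2=0 F3=1; commitIndex=0
Op 3: append 3 -> log_len=4
Op 4: F2 acks idx 1 -> match: F0=0 F1=0 F2=1 F3=1; commitIndex=1
Op 5: F3 acks idx 2 -> match: F0=0 F1=0 F2=1 F3=2; commitIndex=1
Op 6: append 3 -> log_len=7
Op 7: append 1 -> log_len=8
Op 8: F0 acks idx 2 -> match: F0=2 F1=0 F2=1 F3=2; commitIndex=2
Op 9: F1 acks idx 6 -> match: F0=2 F1=6 F2=1 F3=2; commitIndex=2
Op 10: F0 acks idx 2 -> match: F0=2 F1=6 F2=1 F3=2; commitIndex=2

Answer: 2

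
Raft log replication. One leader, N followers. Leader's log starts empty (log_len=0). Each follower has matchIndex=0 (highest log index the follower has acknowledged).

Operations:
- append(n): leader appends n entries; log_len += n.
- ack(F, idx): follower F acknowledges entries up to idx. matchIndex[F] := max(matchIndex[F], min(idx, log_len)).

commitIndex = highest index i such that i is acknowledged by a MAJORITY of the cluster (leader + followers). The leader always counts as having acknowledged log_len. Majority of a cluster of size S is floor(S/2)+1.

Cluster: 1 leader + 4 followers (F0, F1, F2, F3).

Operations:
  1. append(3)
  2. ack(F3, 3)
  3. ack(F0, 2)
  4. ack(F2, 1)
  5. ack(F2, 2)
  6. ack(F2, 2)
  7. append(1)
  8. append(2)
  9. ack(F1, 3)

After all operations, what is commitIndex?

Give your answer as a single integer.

Op 1: append 3 -> log_len=3
Op 2: F3 acks idx 3 -> match: F0=0 F1=0 F2=0 F3=3; commitIndex=0
Op 3: F0 acks idx 2 -> match: F0=2 F1=0 F2=0 F3=3; commitIndex=2
Op 4: F2 acks idx 1 -> match: F0=2 F1=0 F2=1 F3=3; commitIndex=2
Op 5: F2 acks idx 2 -> match: F0=2 F1=0 F2=2 F3=3; commitIndex=2
Op 6: F2 acks idx 2 -> match: F0=2 F1=0 F2=2 F3=3; commitIndex=2
Op 7: append 1 -> log_len=4
Op 8: append 2 -> log_len=6
Op 9: F1 acks idx 3 -> match: F0=2 F1=3 F2=2 F3=3; commitIndex=3

Answer: 3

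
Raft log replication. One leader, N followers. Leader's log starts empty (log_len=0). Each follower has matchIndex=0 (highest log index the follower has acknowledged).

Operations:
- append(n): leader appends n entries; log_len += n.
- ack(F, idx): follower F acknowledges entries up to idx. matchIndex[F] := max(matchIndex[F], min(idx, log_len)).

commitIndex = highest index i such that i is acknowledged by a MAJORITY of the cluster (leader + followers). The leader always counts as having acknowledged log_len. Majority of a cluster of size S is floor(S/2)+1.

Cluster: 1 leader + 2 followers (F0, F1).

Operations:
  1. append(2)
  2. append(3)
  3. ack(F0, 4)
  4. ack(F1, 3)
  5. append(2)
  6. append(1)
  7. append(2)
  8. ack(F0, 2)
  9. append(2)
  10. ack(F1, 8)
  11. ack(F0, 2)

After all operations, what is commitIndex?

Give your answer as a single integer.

Answer: 8

Derivation:
Op 1: append 2 -> log_len=2
Op 2: append 3 -> log_len=5
Op 3: F0 acks idx 4 -> match: F0=4 F1=0; commitIndex=4
Op 4: F1 acks idx 3 -> match: F0=4 F1=3; commitIndex=4
Op 5: append 2 -> log_len=7
Op 6: append 1 -> log_len=8
Op 7: append 2 -> log_len=10
Op 8: F0 acks idx 2 -> match: F0=4 F1=3; commitIndex=4
Op 9: append 2 -> log_len=12
Op 10: F1 acks idx 8 -> match: F0=4 F1=8; commitIndex=8
Op 11: F0 acks idx 2 -> match: F0=4 F1=8; commitIndex=8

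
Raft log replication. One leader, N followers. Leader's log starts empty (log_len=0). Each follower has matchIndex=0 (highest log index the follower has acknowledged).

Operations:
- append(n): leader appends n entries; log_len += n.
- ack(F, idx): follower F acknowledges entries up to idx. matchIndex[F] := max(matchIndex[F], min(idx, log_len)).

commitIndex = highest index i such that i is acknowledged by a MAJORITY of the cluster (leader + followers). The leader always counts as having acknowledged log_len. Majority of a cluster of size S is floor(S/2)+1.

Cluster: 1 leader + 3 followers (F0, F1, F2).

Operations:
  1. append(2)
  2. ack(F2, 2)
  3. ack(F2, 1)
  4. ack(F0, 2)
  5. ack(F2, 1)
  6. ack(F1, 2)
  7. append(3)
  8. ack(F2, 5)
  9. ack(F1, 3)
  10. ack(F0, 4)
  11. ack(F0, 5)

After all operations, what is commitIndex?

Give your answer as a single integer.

Op 1: append 2 -> log_len=2
Op 2: F2 acks idx 2 -> match: F0=0 F1=0 F2=2; commitIndex=0
Op 3: F2 acks idx 1 -> match: F0=0 F1=0 F2=2; commitIndex=0
Op 4: F0 acks idx 2 -> match: F0=2 F1=0 F2=2; commitIndex=2
Op 5: F2 acks idx 1 -> match: F0=2 F1=0 F2=2; commitIndex=2
Op 6: F1 acks idx 2 -> match: F0=2 F1=2 F2=2; commitIndex=2
Op 7: append 3 -> log_len=5
Op 8: F2 acks idx 5 -> match: F0=2 F1=2 F2=5; commitIndex=2
Op 9: F1 acks idx 3 -> match: F0=2 F1=3 F2=5; commitIndex=3
Op 10: F0 acks idx 4 -> match: F0=4 F1=3 F2=5; commitIndex=4
Op 11: F0 acks idx 5 -> match: F0=5 F1=3 F2=5; commitIndex=5

Answer: 5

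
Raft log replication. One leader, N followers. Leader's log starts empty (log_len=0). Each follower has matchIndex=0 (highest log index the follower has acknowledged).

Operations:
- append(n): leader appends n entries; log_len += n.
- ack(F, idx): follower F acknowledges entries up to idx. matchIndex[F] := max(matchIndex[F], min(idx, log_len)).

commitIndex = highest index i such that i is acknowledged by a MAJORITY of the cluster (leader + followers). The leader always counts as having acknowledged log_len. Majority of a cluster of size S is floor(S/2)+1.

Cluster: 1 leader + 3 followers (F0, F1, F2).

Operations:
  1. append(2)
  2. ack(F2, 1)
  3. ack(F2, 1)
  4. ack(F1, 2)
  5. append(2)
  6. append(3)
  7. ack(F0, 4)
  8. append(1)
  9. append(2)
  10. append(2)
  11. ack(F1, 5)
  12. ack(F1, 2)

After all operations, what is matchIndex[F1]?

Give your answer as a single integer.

Op 1: append 2 -> log_len=2
Op 2: F2 acks idx 1 -> match: F0=0 F1=0 F2=1; commitIndex=0
Op 3: F2 acks idx 1 -> match: F0=0 F1=0 F2=1; commitIndex=0
Op 4: F1 acks idx 2 -> match: F0=0 F1=2 F2=1; commitIndex=1
Op 5: append 2 -> log_len=4
Op 6: append 3 -> log_len=7
Op 7: F0 acks idx 4 -> match: F0=4 F1=2 F2=1; commitIndex=2
Op 8: append 1 -> log_len=8
Op 9: append 2 -> log_len=10
Op 10: append 2 -> log_len=12
Op 11: F1 acks idx 5 -> match: F0=4 F1=5 F2=1; commitIndex=4
Op 12: F1 acks idx 2 -> match: F0=4 F1=5 F2=1; commitIndex=4

Answer: 5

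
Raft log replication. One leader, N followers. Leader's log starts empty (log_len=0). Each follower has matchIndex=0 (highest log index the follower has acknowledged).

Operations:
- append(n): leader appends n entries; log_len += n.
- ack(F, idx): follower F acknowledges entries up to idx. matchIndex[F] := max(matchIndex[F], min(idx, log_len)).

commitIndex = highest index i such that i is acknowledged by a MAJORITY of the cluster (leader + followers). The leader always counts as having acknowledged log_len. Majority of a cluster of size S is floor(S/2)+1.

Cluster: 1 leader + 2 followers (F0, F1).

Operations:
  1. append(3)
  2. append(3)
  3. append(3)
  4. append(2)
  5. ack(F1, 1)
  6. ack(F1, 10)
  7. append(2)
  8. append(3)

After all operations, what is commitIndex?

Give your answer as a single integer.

Answer: 10

Derivation:
Op 1: append 3 -> log_len=3
Op 2: append 3 -> log_len=6
Op 3: append 3 -> log_len=9
Op 4: append 2 -> log_len=11
Op 5: F1 acks idx 1 -> match: F0=0 F1=1; commitIndex=1
Op 6: F1 acks idx 10 -> match: F0=0 F1=10; commitIndex=10
Op 7: append 2 -> log_len=13
Op 8: append 3 -> log_len=16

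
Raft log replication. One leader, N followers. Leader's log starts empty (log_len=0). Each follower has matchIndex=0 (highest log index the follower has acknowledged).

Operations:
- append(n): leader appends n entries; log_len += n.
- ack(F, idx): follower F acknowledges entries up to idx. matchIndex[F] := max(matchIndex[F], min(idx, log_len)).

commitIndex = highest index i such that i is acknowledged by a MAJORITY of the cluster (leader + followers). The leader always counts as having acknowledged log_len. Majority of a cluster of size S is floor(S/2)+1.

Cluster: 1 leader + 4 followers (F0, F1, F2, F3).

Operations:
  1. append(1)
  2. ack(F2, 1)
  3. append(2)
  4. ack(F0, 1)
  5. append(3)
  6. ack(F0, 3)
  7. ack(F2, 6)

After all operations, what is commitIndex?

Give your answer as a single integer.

Op 1: append 1 -> log_len=1
Op 2: F2 acks idx 1 -> match: F0=0 F1=0 F2=1 F3=0; commitIndex=0
Op 3: append 2 -> log_len=3
Op 4: F0 acks idx 1 -> match: F0=1 F1=0 F2=1 F3=0; commitIndex=1
Op 5: append 3 -> log_len=6
Op 6: F0 acks idx 3 -> match: F0=3 F1=0 F2=1 F3=0; commitIndex=1
Op 7: F2 acks idx 6 -> match: F0=3 F1=0 F2=6 F3=0; commitIndex=3

Answer: 3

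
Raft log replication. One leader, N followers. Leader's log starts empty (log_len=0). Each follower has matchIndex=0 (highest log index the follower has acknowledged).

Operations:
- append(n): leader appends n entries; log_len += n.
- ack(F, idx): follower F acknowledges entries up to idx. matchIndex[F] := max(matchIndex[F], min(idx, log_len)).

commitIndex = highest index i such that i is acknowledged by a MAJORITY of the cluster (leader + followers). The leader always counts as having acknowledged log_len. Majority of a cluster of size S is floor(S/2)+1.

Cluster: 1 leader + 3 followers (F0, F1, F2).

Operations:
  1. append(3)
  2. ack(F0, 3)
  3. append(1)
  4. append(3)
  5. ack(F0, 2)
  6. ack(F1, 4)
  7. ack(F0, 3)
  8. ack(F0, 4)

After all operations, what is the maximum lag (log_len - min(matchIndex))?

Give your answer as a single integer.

Op 1: append 3 -> log_len=3
Op 2: F0 acks idx 3 -> match: F0=3 F1=0 F2=0; commitIndex=0
Op 3: append 1 -> log_len=4
Op 4: append 3 -> log_len=7
Op 5: F0 acks idx 2 -> match: F0=3 F1=0 F2=0; commitIndex=0
Op 6: F1 acks idx 4 -> match: F0=3 F1=4 F2=0; commitIndex=3
Op 7: F0 acks idx 3 -> match: F0=3 F1=4 F2=0; commitIndex=3
Op 8: F0 acks idx 4 -> match: F0=4 F1=4 F2=0; commitIndex=4

Answer: 7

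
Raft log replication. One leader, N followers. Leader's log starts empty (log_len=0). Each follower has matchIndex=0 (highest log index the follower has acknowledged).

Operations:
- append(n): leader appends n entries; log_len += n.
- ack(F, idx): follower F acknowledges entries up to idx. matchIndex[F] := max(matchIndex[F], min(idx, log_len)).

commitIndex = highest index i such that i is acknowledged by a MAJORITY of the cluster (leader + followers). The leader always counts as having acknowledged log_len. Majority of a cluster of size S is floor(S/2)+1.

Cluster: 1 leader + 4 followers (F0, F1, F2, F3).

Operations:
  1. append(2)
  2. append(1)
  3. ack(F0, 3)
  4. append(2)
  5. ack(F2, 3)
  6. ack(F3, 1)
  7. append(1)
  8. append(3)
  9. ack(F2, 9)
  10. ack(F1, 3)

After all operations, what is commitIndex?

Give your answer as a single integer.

Answer: 3

Derivation:
Op 1: append 2 -> log_len=2
Op 2: append 1 -> log_len=3
Op 3: F0 acks idx 3 -> match: F0=3 F1=0 F2=0 F3=0; commitIndex=0
Op 4: append 2 -> log_len=5
Op 5: F2 acks idx 3 -> match: F0=3 F1=0 F2=3 F3=0; commitIndex=3
Op 6: F3 acks idx 1 -> match: F0=3 F1=0 F2=3 F3=1; commitIndex=3
Op 7: append 1 -> log_len=6
Op 8: append 3 -> log_len=9
Op 9: F2 acks idx 9 -> match: F0=3 F1=0 F2=9 F3=1; commitIndex=3
Op 10: F1 acks idx 3 -> match: F0=3 F1=3 F2=9 F3=1; commitIndex=3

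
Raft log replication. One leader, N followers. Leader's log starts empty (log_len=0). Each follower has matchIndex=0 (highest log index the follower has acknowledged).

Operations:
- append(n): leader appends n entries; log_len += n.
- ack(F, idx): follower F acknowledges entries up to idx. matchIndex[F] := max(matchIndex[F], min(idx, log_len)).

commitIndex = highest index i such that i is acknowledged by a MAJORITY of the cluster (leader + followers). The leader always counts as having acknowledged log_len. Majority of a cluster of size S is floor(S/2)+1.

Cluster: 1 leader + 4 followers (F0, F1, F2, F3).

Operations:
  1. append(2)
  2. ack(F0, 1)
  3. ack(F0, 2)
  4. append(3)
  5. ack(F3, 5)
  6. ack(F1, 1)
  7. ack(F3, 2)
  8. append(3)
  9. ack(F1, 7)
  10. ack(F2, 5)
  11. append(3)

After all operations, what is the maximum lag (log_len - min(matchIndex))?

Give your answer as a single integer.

Answer: 9

Derivation:
Op 1: append 2 -> log_len=2
Op 2: F0 acks idx 1 -> match: F0=1 F1=0 F2=0 F3=0; commitIndex=0
Op 3: F0 acks idx 2 -> match: F0=2 F1=0 F2=0 F3=0; commitIndex=0
Op 4: append 3 -> log_len=5
Op 5: F3 acks idx 5 -> match: F0=2 F1=0 F2=0 F3=5; commitIndex=2
Op 6: F1 acks idx 1 -> match: F0=2 F1=1 F2=0 F3=5; commitIndex=2
Op 7: F3 acks idx 2 -> match: F0=2 F1=1 F2=0 F3=5; commitIndex=2
Op 8: append 3 -> log_len=8
Op 9: F1 acks idx 7 -> match: F0=2 F1=7 F2=0 F3=5; commitIndex=5
Op 10: F2 acks idx 5 -> match: F0=2 F1=7 F2=5 F3=5; commitIndex=5
Op 11: append 3 -> log_len=11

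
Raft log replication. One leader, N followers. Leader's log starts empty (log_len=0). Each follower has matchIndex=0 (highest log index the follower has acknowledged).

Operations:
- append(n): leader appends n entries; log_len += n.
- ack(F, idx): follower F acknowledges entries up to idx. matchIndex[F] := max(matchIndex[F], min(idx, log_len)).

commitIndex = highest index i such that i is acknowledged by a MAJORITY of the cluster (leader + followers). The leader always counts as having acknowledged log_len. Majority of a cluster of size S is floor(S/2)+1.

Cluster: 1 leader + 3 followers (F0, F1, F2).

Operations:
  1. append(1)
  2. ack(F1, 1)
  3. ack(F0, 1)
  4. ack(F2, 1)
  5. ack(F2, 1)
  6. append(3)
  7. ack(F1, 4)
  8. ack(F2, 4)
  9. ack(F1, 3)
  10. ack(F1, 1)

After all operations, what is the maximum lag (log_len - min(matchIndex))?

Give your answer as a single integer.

Op 1: append 1 -> log_len=1
Op 2: F1 acks idx 1 -> match: F0=0 F1=1 F2=0; commitIndex=0
Op 3: F0 acks idx 1 -> match: F0=1 F1=1 F2=0; commitIndex=1
Op 4: F2 acks idx 1 -> match: F0=1 F1=1 F2=1; commitIndex=1
Op 5: F2 acks idx 1 -> match: F0=1 F1=1 F2=1; commitIndex=1
Op 6: append 3 -> log_len=4
Op 7: F1 acks idx 4 -> match: F0=1 F1=4 F2=1; commitIndex=1
Op 8: F2 acks idx 4 -> match: F0=1 F1=4 F2=4; commitIndex=4
Op 9: F1 acks idx 3 -> match: F0=1 F1=4 F2=4; commitIndex=4
Op 10: F1 acks idx 1 -> match: F0=1 F1=4 F2=4; commitIndex=4

Answer: 3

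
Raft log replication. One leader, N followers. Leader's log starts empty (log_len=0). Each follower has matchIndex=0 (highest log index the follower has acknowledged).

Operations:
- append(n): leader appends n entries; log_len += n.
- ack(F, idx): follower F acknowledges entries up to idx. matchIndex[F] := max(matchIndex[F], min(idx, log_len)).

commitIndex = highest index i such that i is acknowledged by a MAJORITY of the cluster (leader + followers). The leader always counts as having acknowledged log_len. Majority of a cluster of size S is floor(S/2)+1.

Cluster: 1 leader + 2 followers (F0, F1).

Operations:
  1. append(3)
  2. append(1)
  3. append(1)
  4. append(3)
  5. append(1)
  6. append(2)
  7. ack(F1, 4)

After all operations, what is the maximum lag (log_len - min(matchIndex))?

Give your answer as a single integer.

Op 1: append 3 -> log_len=3
Op 2: append 1 -> log_len=4
Op 3: append 1 -> log_len=5
Op 4: append 3 -> log_len=8
Op 5: append 1 -> log_len=9
Op 6: append 2 -> log_len=11
Op 7: F1 acks idx 4 -> match: F0=0 F1=4; commitIndex=4

Answer: 11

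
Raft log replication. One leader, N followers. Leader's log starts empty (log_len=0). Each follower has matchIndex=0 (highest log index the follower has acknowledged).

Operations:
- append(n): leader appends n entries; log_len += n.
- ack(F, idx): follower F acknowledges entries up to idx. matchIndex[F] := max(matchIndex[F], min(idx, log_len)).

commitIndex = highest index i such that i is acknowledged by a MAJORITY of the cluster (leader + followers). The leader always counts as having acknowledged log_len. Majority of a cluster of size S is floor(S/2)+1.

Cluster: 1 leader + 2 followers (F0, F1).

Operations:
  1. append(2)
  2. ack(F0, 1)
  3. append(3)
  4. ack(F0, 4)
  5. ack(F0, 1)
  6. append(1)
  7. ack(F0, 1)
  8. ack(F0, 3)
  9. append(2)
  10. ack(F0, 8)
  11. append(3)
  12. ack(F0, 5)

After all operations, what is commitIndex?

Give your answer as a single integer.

Op 1: append 2 -> log_len=2
Op 2: F0 acks idx 1 -> match: F0=1 F1=0; commitIndex=1
Op 3: append 3 -> log_len=5
Op 4: F0 acks idx 4 -> match: F0=4 F1=0; commitIndex=4
Op 5: F0 acks idx 1 -> match: F0=4 F1=0; commitIndex=4
Op 6: append 1 -> log_len=6
Op 7: F0 acks idx 1 -> match: F0=4 F1=0; commitIndex=4
Op 8: F0 acks idx 3 -> match: F0=4 F1=0; commitIndex=4
Op 9: append 2 -> log_len=8
Op 10: F0 acks idx 8 -> match: F0=8 F1=0; commitIndex=8
Op 11: append 3 -> log_len=11
Op 12: F0 acks idx 5 -> match: F0=8 F1=0; commitIndex=8

Answer: 8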